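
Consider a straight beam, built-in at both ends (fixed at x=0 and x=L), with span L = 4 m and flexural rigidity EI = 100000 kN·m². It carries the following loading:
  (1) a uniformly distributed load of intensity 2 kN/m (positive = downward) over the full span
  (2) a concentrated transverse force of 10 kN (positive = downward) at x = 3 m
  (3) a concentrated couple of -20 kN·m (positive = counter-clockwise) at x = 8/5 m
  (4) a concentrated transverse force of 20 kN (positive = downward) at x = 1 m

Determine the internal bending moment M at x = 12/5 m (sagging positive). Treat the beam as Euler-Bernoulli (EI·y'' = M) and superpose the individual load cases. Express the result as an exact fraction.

M(12/5) = 5651/600 kN·m

Load 1 — uniform load w=2 kN/m over full span:
  M_1 = wLx/2 - wL²/12 - wx²/2 = 2·4·(12/5)/2 - 2·4²/12 - 2·(12/5)²/2 = 88/75 kN·m
Load 2 — point force P=10 kN at a=3 m (b=L-a=1):
  M_2 = Pb²(3a+b)x/L³ - Pab²/L²  [x≤a] = 10·1²·(3·3+1)·(12/5)/4³ - 10·3·1²/4² = 15/8 kN·m
Load 3 — applied couple M₀=-20 kN·m at a=8/5 m (b=L-a=12/5):
  M_3 = R_Ax - M_A - M₀  [x>a] with R_A=-36/5, M_A=-12/5 = (-36/5)·(12/5) - (-12/5) - (-20) = 128/25 kN·m
Load 4 — point force P=20 kN at a=1 m (b=L-a=3):
  M_4 = Pa²(a+3b)(L-x)/L³ - Pa²b/L²  [x>a] = 20·1²·(1+3·3)·(4-(12/5))/4³ - 20·1²·3/4² = 5/4 kN·m
Superposition: M = Σ M_i = 5651/600 kN·m ≈ 9.418333 kN·m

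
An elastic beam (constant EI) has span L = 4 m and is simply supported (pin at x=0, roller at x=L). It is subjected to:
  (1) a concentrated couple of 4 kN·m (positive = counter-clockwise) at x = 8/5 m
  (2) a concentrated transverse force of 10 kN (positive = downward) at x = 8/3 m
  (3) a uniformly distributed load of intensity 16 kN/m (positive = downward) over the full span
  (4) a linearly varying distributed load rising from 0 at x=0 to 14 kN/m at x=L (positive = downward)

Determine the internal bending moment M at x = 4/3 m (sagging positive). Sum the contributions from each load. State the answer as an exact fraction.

Load 1 — applied couple M₀=4 kN·m at a=8/5 m (b=L-a=12/5):
  M_1 = M₀x/L  [x≤a] = 4·(4/3)/4 = 4/3 kN·m
Load 2 — point force P=10 kN at a=8/3 m (b=L-a=4/3):
  M_2 = Pbx/L  [x≤a] = 10·(4/3)·(4/3)/4 = 40/9 kN·m
Load 3 — uniform load w=16 kN/m over full span:
  M_3 = wx(L-x)/2 = 16·(4/3)·(4-(4/3))/2 = 256/9 kN·m
Load 4 — triangular load w₀=14 kN/m (0→w₀ over full span):
  M_4 = w₀Lx/6 - w₀x³/(6L) = 14·4·(4/3)/6 - 14·(4/3)³/(6·4) = 896/81 kN·m
Superposition: M = Σ M_i = 3668/81 kN·m ≈ 45.283951 kN·m

M(4/3) = 3668/81 kN·m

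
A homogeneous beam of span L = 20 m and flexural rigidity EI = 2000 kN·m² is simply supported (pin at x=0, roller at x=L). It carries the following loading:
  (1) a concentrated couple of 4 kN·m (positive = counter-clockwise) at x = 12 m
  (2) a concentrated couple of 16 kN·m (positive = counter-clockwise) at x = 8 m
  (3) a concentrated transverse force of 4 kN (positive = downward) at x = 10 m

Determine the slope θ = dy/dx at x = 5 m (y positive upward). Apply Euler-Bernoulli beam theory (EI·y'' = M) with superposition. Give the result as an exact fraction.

Load 1 — applied couple M₀=4 kN·m at a=12 m (b=L-a=8):
  θ_1 = (M₀x²/(2L)+C₁)/EI  [x≤a] with C₁=M₀(3b²-L²)/(6L)=-104/15 = (4·5²/(2·20)+(-104/15))/2000 = -133/60000 rad
Load 2 — applied couple M₀=16 kN·m at a=8 m (b=L-a=12):
  θ_2 = (M₀x²/(2L)+C₁)/EI  [x≤a] with C₁=M₀(3b²-L²)/(6L)=64/15 = (16·5²/(2·20)+(64/15))/2000 = 107/15000 rad
Load 3 — point force P=4 kN at a=10 m (b=L-a=10):
  θ_3 = -Pb(L²-b²-3x²)/(6LEI)  [x≤a] = -4·10·(20²-10²-3·5²)/(6·20·2000) = -3/80 rad
Superposition: θ = Σ θ_i = -391/12000 rad ≈ -0.032583 rad

θ(5) = -391/12000 rad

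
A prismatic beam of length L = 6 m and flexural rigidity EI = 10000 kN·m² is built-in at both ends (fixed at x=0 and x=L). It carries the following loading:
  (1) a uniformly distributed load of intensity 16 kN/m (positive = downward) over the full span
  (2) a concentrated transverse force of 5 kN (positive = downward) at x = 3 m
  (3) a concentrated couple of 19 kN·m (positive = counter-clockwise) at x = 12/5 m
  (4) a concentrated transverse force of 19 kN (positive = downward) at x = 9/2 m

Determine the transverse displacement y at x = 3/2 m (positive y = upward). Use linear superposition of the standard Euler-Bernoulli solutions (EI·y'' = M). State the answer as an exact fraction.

y(3/2) = -3843/1024000 m

Load 1 — uniform load w=16 kN/m over full span:
  y_1 = -wx²(L-x)²/(24EI) = -16·(3/2)²·(6-(3/2))²/(24·10000) = -243/80000 m
Load 2 — point force P=5 kN at a=3 m (b=L-a=3):
  y_2 = -Pb²x²(3aL-(3a+b)x)/(6L³EI)  [x≤a] = -5·3²·(3/2)²·(3·3·6-(3·3+3)·(3/2))/(6·6³·10000) = -9/32000 m
Load 3 — applied couple M₀=19 kN·m at a=12/5 m (b=L-a=18/5):
  y_3 = (R_Ax³/6 - M_Ax²/2)/EI  [x≤a] with R_A=114/25, M_A=57/25 = ((114/25)·(3/2)³/6 - (57/25)·(3/2)²/2)/10000 = 0 m
Load 4 — point force P=19 kN at a=9/2 m (b=L-a=3/2):
  y_4 = -Pb²x²(3aL-(3a+b)x)/(6L³EI)  [x≤a] = -19·(3/2)²·(3/2)²·(3·(9/2)·6-(3·(9/2)+(3/2))·(3/2))/(6·6³·10000) = -2223/5120000 m
Superposition: y = Σ y_i = -3843/1024000 m ≈ -0.003753 m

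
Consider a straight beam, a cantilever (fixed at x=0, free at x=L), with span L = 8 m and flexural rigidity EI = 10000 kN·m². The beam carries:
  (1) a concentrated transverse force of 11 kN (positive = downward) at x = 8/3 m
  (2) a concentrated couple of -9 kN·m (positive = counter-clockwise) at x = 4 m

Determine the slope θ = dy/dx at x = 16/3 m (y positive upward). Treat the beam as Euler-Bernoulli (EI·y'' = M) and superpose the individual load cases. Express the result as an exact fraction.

θ(16/3) = -169/22500 rad

Load 1 — point force P=11 kN at a=8/3 m (b=L-a=16/3):
  θ_1 = -Pa²/(2EI)  [x>a] = -11·(8/3)²/(2·10000) = -22/5625 rad
Load 2 — applied couple M₀=-9 kN·m at a=4 m (b=L-a=4):
  θ_2 = M₀a/EI  [x>a] = (-9)·4/10000 = -9/2500 rad
Superposition: θ = Σ θ_i = -169/22500 rad ≈ -0.007511 rad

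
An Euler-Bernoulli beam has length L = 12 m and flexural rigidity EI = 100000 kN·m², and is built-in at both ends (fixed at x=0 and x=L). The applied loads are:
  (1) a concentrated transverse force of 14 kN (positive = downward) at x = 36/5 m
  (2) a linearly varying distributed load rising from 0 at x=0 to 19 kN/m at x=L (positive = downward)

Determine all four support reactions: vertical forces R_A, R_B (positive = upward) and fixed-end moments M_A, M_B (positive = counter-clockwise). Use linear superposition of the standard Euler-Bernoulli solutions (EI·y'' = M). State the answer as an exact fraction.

R_A = 4891/125 kN, M_A = 13416/125 kN·m, R_B = 11109/125 kN, M_B = -20124/125 kN·m

Load 1 — point force P=14 kN at a=36/5 m (b=L-a=24/5):
  R_A = Pb²(3a+b)/L³ = 14·(24/5)²·(3·(36/5)+(24/5))/12³ = 616/125 kN
  M_A = Pab²/L² = 14·(36/5)·(24/5)²/12² = 2016/125 kN·m
  R_B = Pa²(a+3b)/L³ = 14·(36/5)²·((36/5)+3·(24/5))/12³ = 1134/125 kN
  M_B = -Pa²b/L² = -14·(36/5)²·(24/5)/12² = -3024/125 kN·m
Load 2 — triangular load w₀=19 kN/m (0→w₀ over full span):
  R_A = 3w₀L/20 = 3·19·12/20 = 171/5 kN
  M_A = w₀L²/30 = 19·12²/30 = 456/5 kN·m
  R_B = 7w₀L/20 = 7·19·12/20 = 399/5 kN
  M_B = -w₀L²/20 = -19·12²/20 = -684/5 kN·m
Superposition: R_A = 4891/125 kN, M_A = 13416/125 kN·m, R_B = 11109/125 kN, M_B = -20124/125 kN·m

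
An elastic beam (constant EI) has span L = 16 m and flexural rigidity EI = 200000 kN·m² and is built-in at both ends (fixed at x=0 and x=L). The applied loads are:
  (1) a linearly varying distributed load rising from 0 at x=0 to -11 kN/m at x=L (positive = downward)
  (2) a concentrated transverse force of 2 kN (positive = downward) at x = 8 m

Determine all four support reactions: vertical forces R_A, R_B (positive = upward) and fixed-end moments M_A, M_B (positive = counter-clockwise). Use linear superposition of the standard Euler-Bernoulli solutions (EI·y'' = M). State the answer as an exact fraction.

R_A = -127/5 kN, M_A = -1348/15 kN·m, R_B = -303/5 kN, M_B = 684/5 kN·m

Load 1 — triangular load w₀=-11 kN/m (0→w₀ over full span):
  R_A = 3w₀L/20 = 3·(-11)·16/20 = -132/5 kN
  M_A = w₀L²/30 = (-11)·16²/30 = -1408/15 kN·m
  R_B = 7w₀L/20 = 7·(-11)·16/20 = -308/5 kN
  M_B = -w₀L²/20 = -(-11)·16²/20 = 704/5 kN·m
Load 2 — point force P=2 kN at a=8 m (b=L-a=8):
  R_A = Pb²(3a+b)/L³ = 2·8²·(3·8+8)/16³ = 1 kN
  M_A = Pab²/L² = 2·8·8²/16² = 4 kN·m
  R_B = Pa²(a+3b)/L³ = 2·8²·(8+3·8)/16³ = 1 kN
  M_B = -Pa²b/L² = -2·8²·8/16² = -4 kN·m
Superposition: R_A = -127/5 kN, M_A = -1348/15 kN·m, R_B = -303/5 kN, M_B = 684/5 kN·m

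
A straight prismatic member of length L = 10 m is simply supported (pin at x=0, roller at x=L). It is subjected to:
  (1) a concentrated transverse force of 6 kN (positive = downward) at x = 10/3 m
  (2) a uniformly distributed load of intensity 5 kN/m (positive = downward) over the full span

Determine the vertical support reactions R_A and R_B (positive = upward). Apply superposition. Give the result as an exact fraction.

R_A = 29 kN, R_B = 27 kN

Load 1 — point force P=6 kN at a=10/3 m (b=L-a=20/3):
  R_A = Pb/L = 6·(20/3)/10 = 4 kN
  R_B = Pa/L = 6·(10/3)/10 = 2 kN
Load 2 — uniform load w=5 kN/m over full span:
  R_A = wL/2 = 5·10/2 = 25 kN
  R_B = wL/2 = 5·10/2 = 25 kN
Superposition: R_A = 29 kN, R_B = 27 kN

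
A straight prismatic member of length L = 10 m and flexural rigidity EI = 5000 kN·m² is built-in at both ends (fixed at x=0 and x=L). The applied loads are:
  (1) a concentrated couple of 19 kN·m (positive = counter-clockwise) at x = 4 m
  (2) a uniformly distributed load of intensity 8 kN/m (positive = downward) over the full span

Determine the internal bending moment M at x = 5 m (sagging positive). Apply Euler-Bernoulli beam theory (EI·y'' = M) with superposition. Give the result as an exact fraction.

M(5) = 386/15 kN·m

Load 1 — applied couple M₀=19 kN·m at a=4 m (b=L-a=6):
  M_1 = R_Ax - M_A - M₀  [x>a] with R_A=342/125, M_A=57/25 = (342/125)·5 - (57/25) - 19 = -38/5 kN·m
Load 2 — uniform load w=8 kN/m over full span:
  M_2 = wLx/2 - wL²/12 - wx²/2 = 8·10·5/2 - 8·10²/12 - 8·5²/2 = 100/3 kN·m
Superposition: M = Σ M_i = 386/15 kN·m ≈ 25.733333 kN·m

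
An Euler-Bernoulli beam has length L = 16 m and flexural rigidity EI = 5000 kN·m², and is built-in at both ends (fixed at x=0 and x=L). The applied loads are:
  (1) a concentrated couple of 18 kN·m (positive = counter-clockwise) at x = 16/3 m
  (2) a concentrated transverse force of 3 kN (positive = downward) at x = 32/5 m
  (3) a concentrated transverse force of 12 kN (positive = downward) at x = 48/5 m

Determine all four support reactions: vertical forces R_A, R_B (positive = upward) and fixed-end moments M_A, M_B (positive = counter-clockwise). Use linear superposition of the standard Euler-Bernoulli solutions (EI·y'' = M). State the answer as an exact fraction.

R_A = 1917/250 kN, M_A = 3168/125 kN·m, R_B = 1833/250 kN, M_B = -3282/125 kN·m

Load 1 — applied couple M₀=18 kN·m at a=16/3 m (b=L-a=32/3):
  R_A = 6M₀ab/L³ = 6·18·(16/3)·(32/3)/16³ = 3/2 kN
  M_A = M₀b(2a-b)/L² = 18·(32/3)·(2·(16/3)-(32/3))/16² = 0 kN·m
  R_B = -6M₀ab/L³ = -6·18·(16/3)·(32/3)/16³ = -3/2 kN
  M_B = M₀a(2b-a)/L² = 18·(16/3)·(2·(32/3)-(16/3))/16² = 6 kN·m
Load 2 — point force P=3 kN at a=32/5 m (b=L-a=48/5):
  R_A = Pb²(3a+b)/L³ = 3·(48/5)²·(3·(32/5)+(48/5))/16³ = 243/125 kN
  M_A = Pab²/L² = 3·(32/5)·(48/5)²/16² = 864/125 kN·m
  R_B = Pa²(a+3b)/L³ = 3·(32/5)²·((32/5)+3·(48/5))/16³ = 132/125 kN
  M_B = -Pa²b/L² = -3·(32/5)²·(48/5)/16² = -576/125 kN·m
Load 3 — point force P=12 kN at a=48/5 m (b=L-a=32/5):
  R_A = Pb²(3a+b)/L³ = 12·(32/5)²·(3·(48/5)+(32/5))/16³ = 528/125 kN
  M_A = Pab²/L² = 12·(48/5)·(32/5)²/16² = 2304/125 kN·m
  R_B = Pa²(a+3b)/L³ = 12·(48/5)²·((48/5)+3·(32/5))/16³ = 972/125 kN
  M_B = -Pa²b/L² = -12·(48/5)²·(32/5)/16² = -3456/125 kN·m
Superposition: R_A = 1917/250 kN, M_A = 3168/125 kN·m, R_B = 1833/250 kN, M_B = -3282/125 kN·m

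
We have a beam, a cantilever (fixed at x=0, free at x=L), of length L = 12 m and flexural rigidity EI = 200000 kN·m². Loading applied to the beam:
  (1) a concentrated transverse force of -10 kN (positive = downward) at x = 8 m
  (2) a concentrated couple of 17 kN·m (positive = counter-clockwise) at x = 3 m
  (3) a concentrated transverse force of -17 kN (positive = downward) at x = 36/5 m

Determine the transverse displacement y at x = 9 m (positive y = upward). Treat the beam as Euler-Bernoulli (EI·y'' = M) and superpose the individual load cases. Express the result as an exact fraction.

y(9) = 3988043/150000000 m

Load 1 — point force P=-10 kN at a=8 m (b=L-a=4):
  y_1 = -Pa²(3x-a)/(6EI)  [x>a] = -(-10)·8²·(3·9-8)/(6·200000) = 19/1875 m
Load 2 — applied couple M₀=17 kN·m at a=3 m (b=L-a=9):
  y_2 = M₀a(2x-a)/(2EI)  [x>a] = 17·3·(2·9-3)/(2·200000) = 153/80000 m
Load 3 — point force P=-17 kN at a=36/5 m (b=L-a=24/5):
  y_3 = -Pa²(3x-a)/(6EI)  [x>a] = -(-17)·(36/5)²·(3·9-(36/5))/(6·200000) = 45441/3125000 m
Superposition: y = Σ y_i = 3988043/150000000 m ≈ 0.026587 m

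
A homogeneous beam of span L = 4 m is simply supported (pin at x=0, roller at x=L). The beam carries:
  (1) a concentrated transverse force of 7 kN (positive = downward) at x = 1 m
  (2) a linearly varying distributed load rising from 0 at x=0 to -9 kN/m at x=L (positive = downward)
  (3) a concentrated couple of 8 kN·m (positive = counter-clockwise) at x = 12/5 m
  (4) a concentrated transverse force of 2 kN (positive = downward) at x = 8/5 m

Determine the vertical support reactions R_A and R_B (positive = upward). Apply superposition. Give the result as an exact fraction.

R_A = 49/20 kN, R_B = -229/20 kN

Load 1 — point force P=7 kN at a=1 m (b=L-a=3):
  R_A = Pb/L = 7·3/4 = 21/4 kN
  R_B = Pa/L = 7·1/4 = 7/4 kN
Load 2 — triangular load w₀=-9 kN/m (0→w₀ over full span):
  R_A = w₀L/6 = (-9)·4/6 = -6 kN
  R_B = w₀L/3 = (-9)·4/3 = -12 kN
Load 3 — applied couple M₀=8 kN·m at a=12/5 m (b=L-a=8/5):
  R_A = M₀/L = 8/4 = 2 kN
  R_B = -M₀/L = -8/4 = -2 kN
Load 4 — point force P=2 kN at a=8/5 m (b=L-a=12/5):
  R_A = Pb/L = 2·(12/5)/4 = 6/5 kN
  R_B = Pa/L = 2·(8/5)/4 = 4/5 kN
Superposition: R_A = 49/20 kN, R_B = -229/20 kN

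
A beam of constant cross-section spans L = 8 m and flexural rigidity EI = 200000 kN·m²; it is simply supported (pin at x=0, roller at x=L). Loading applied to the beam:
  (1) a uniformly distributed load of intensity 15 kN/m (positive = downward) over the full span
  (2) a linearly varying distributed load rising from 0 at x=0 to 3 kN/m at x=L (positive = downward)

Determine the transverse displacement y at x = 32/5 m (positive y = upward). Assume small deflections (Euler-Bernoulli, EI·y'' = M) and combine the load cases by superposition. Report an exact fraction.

y(32/5) = -128192/48828125 m

Load 1 — uniform load w=15 kN/m over full span:
  y_1 = -wx(L³-2Lx²+x³)/(24EI) = -15·(32/5)·(8³-2·8·(32/5)²+(32/5)³)/(24·200000) = -928/390625 m
Load 2 — triangular load w₀=3 kN/m (0→w₀ over full span):
  y_2 = -w₀x(7L⁴-10L²x²+3x⁴)/(360LEI) = -3·(32/5)·(7·8⁴-10·8²·(32/5)²+3·(32/5)⁴)/(360·8·200000) = -12192/48828125 m
Superposition: y = Σ y_i = -128192/48828125 m ≈ -0.002625 m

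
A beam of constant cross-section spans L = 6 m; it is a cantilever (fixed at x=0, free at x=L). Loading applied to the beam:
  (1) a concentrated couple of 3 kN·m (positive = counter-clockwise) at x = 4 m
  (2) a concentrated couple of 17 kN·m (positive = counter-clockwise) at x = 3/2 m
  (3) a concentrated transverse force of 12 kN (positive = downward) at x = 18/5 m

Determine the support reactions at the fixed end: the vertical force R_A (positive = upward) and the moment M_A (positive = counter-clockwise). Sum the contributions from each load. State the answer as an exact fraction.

R_A = 12 kN, M_A = 116/5 kN·m

Load 1 — applied couple M₀=3 kN·m at a=4 m (b=L-a=2):
  R_A = 0 kN
  M_A = -M₀ = -3 kN·m
Load 2 — applied couple M₀=17 kN·m at a=3/2 m (b=L-a=9/2):
  R_A = 0 kN
  M_A = -M₀ = -17 kN·m
Load 3 — point force P=12 kN at a=18/5 m (b=L-a=12/5):
  R_A = P = 12 kN
  M_A = Pa = 12·(18/5) = 216/5 kN·m
Superposition: R_A = 12 kN, M_A = 116/5 kN·m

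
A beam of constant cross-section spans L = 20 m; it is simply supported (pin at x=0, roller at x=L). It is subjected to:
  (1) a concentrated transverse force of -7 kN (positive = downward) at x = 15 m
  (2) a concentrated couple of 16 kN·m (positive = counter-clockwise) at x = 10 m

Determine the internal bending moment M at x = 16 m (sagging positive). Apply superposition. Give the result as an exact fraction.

Load 1 — point force P=-7 kN at a=15 m (b=L-a=5):
  M_1 = Pa(L-x)/L  [x>a] = (-7)·15·(20-16)/20 = -21 kN·m
Load 2 — applied couple M₀=16 kN·m at a=10 m (b=L-a=10):
  M_2 = M₀x/L - M₀  [x>a] = 16·16/20 - 16 = -16/5 kN·m
Superposition: M = Σ M_i = -121/5 kN·m ≈ -24.200000 kN·m

M(16) = -121/5 kN·m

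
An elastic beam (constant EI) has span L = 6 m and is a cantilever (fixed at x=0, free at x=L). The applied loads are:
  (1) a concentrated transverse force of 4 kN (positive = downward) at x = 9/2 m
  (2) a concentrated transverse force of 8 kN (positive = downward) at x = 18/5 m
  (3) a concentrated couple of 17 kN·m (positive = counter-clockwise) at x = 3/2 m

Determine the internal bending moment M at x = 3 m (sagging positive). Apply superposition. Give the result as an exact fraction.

M(3) = -54/5 kN·m

Load 1 — point force P=4 kN at a=9/2 m (b=L-a=3/2):
  M_1 = -P(a-x)  [x≤a] = -4·((9/2)-3) = -6 kN·m
Load 2 — point force P=8 kN at a=18/5 m (b=L-a=12/5):
  M_2 = -P(a-x)  [x≤a] = -8·((18/5)-3) = -24/5 kN·m
Load 3 — applied couple M₀=17 kN·m at a=3/2 m (b=L-a=9/2):
  M_3 = 0  [x>a] = 0 kN·m
Superposition: M = Σ M_i = -54/5 kN·m ≈ -10.800000 kN·m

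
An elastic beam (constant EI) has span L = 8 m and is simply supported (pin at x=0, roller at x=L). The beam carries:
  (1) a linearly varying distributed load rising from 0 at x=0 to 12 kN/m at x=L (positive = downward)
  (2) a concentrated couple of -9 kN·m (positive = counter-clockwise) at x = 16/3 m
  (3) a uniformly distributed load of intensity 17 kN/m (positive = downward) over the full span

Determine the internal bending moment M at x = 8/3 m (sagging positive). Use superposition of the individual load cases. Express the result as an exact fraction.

Load 1 — triangular load w₀=12 kN/m (0→w₀ over full span):
  M_1 = w₀Lx/6 - w₀x³/(6L) = 12·8·(8/3)/6 - 12·(8/3)³/(6·8) = 1024/27 kN·m
Load 2 — applied couple M₀=-9 kN·m at a=16/3 m (b=L-a=8/3):
  M_2 = M₀x/L  [x≤a] = (-9)·(8/3)/8 = -3 kN·m
Load 3 — uniform load w=17 kN/m over full span:
  M_3 = wx(L-x)/2 = 17·(8/3)·(8-(8/3))/2 = 1088/9 kN·m
Superposition: M = Σ M_i = 4207/27 kN·m ≈ 155.814815 kN·m

M(8/3) = 4207/27 kN·m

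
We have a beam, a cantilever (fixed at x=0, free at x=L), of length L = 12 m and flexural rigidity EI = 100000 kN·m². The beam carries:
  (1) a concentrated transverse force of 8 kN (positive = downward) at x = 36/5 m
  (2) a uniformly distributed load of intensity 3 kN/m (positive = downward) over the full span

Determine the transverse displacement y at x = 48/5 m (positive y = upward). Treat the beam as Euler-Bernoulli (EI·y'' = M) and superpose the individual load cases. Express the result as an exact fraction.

y(48/5) = -140616/1953125 m

Load 1 — point force P=8 kN at a=36/5 m (b=L-a=24/5):
  y_1 = -Pa²(3x-a)/(6EI)  [x>a] = -8·(36/5)²·(3·(48/5)-(36/5))/(6·100000) = -5832/390625 m
Load 2 — uniform load w=3 kN/m over full span:
  y_2 = -wx²(x²-4Lx+6L²)/(24EI) = -3·(48/5)²·((48/5)²-4·12·(48/5)+6·12²)/(24·100000) = -111456/1953125 m
Superposition: y = Σ y_i = -140616/1953125 m ≈ -0.071995 m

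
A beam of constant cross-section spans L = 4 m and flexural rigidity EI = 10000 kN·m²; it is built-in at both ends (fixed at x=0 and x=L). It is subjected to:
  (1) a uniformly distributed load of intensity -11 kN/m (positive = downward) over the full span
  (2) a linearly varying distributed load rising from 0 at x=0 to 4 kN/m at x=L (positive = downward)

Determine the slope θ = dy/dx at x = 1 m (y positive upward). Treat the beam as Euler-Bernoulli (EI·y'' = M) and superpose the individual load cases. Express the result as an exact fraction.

Load 1 — uniform load w=-11 kN/m over full span:
  θ_1 = -wx(L-x)(L-2x)/(12EI) = -(-11)·1·(4-1)·(4-2·1)/(12·10000) = 11/20000 rad
Load 2 — triangular load w₀=4 kN/m (0→w₀ over full span):
  θ_2 = -w₀(2x(L-x)(L-2x)(x+2L)+x²(L-x)²)/(120LEI) = -4·(2·1·(4-1)·(4-2·1)·(1+2·4)+1²·(4-1)²)/(120·4·10000) = -39/400000 rad
Superposition: θ = Σ θ_i = 181/400000 rad ≈ 0.000452 rad

θ(1) = 181/400000 rad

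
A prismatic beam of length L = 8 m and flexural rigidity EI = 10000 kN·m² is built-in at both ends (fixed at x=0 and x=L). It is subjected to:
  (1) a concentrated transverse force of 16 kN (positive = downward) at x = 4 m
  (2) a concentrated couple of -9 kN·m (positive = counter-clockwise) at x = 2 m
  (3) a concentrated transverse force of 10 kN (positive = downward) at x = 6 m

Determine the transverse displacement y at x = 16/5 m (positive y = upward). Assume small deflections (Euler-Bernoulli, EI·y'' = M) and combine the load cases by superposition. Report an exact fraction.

y(16/5) = -3623/625000 m

Load 1 — point force P=16 kN at a=4 m (b=L-a=4):
  y_1 = -Pb²x²(3aL-(3a+b)x)/(6L³EI)  [x≤a] = -16·4²·(16/5)²·(3·4·8-(3·4+4)·(16/5))/(6·8³·10000) = -896/234375 m
Load 2 — applied couple M₀=-9 kN·m at a=2 m (b=L-a=6):
  y_2 = (R_Ax³/6 - M_Ax²/2 - M₀(x-a)²/2)/EI  [x>a] with R_A=-81/64, M_A=27/16 = ((-81/64)·(16/5)³/6 - (27/16)·(16/5)²/2 - (-9)·((16/5)-2)²/2)/10000 = -567/625000 m
Load 3 — point force P=10 kN at a=6 m (b=L-a=2):
  y_3 = -Pb²x²(3aL-(3a+b)x)/(6L³EI)  [x≤a] = -10·2²·(16/5)²·(3·6·8-(3·6+2)·(16/5))/(6·8³·10000) = -2/1875 m
Superposition: y = Σ y_i = -3623/625000 m ≈ -0.005797 m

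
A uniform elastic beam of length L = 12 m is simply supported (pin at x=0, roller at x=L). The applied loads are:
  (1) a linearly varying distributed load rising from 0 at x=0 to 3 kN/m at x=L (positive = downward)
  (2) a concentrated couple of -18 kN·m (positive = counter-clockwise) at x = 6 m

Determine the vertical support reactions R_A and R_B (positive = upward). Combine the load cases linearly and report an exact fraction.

R_A = 9/2 kN, R_B = 27/2 kN

Load 1 — triangular load w₀=3 kN/m (0→w₀ over full span):
  R_A = w₀L/6 = 3·12/6 = 6 kN
  R_B = w₀L/3 = 3·12/3 = 12 kN
Load 2 — applied couple M₀=-18 kN·m at a=6 m (b=L-a=6):
  R_A = M₀/L = (-18)/12 = -3/2 kN
  R_B = -M₀/L = -(-18)/12 = 3/2 kN
Superposition: R_A = 9/2 kN, R_B = 27/2 kN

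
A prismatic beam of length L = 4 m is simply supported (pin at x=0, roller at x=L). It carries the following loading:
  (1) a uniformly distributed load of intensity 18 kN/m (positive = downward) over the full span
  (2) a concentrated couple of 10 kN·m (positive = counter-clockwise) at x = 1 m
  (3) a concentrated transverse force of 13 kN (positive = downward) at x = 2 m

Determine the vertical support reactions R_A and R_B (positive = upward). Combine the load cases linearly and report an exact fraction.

R_A = 45 kN, R_B = 40 kN

Load 1 — uniform load w=18 kN/m over full span:
  R_A = wL/2 = 18·4/2 = 36 kN
  R_B = wL/2 = 18·4/2 = 36 kN
Load 2 — applied couple M₀=10 kN·m at a=1 m (b=L-a=3):
  R_A = M₀/L = 10/4 = 5/2 kN
  R_B = -M₀/L = -10/4 = -5/2 kN
Load 3 — point force P=13 kN at a=2 m (b=L-a=2):
  R_A = Pb/L = 13·2/4 = 13/2 kN
  R_B = Pa/L = 13·2/4 = 13/2 kN
Superposition: R_A = 45 kN, R_B = 40 kN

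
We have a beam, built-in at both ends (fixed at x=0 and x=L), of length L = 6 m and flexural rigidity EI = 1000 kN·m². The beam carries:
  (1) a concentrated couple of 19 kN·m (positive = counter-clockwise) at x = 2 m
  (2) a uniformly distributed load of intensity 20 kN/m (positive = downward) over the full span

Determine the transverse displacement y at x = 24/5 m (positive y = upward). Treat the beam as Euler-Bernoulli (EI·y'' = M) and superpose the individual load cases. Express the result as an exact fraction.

Load 1 — applied couple M₀=19 kN·m at a=2 m (b=L-a=4):
  y_1 = (R_Ax³/6 - M_Ax²/2 - M₀(x-a)²/2)/EI  [x>a] with R_A=38/9, M_A=0 = ((38/9)·(24/5)³/6 - 0·(24/5)²/2 - 19·((24/5)-2)²/2)/1000 = 209/62500 m
Load 2 — uniform load w=20 kN/m over full span:
  y_2 = -wx²(L-x)²/(24EI) = -20·(24/5)²·(6-(24/5))²/(24·1000) = -432/15625 m
Superposition: y = Σ y_i = -1519/62500 m ≈ -0.024304 m

y(24/5) = -1519/62500 m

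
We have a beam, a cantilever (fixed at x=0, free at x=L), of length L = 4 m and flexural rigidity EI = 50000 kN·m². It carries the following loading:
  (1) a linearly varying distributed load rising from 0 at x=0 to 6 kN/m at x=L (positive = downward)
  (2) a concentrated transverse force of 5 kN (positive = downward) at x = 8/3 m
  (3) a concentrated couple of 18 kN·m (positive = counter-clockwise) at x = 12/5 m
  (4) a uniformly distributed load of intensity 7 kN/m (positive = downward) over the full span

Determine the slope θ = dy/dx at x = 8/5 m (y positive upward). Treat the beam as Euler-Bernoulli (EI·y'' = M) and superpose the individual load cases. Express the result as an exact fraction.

θ(8/5) = -3161/1953125 rad

Load 1 — triangular load w₀=6 kN/m (0→w₀ over full span):
  θ_1 = (w₀Lx²/4-w₀L²x/3-w₀x⁴/(24L))/EI = (6·4·(8/5)²/4-6·4²·(8/5)/3-6·(8/5)⁴/(24·4))/50000 = -1416/1953125 rad
Load 2 — point force P=5 kN at a=8/3 m (b=L-a=4/3):
  θ_2 = -Px(2a-x)/(2EI)  [x≤a] = -5·(8/5)·(2·(8/3)-(8/5))/(2·50000) = -14/46875 rad
Load 3 — applied couple M₀=18 kN·m at a=12/5 m (b=L-a=8/5):
  θ_3 = M₀x/EI  [x≤a] = 18·(8/5)/50000 = 9/15625 rad
Load 4 — uniform load w=7 kN/m over full span:
  θ_4 = -wx(x²-3Lx+3L²)/(6EI) = -7·(8/5)·((8/5)²-3·4·(8/5)+3·4²)/(6·50000) = -1372/1171875 rad
Superposition: θ = Σ θ_i = -3161/1953125 rad ≈ -0.001618 rad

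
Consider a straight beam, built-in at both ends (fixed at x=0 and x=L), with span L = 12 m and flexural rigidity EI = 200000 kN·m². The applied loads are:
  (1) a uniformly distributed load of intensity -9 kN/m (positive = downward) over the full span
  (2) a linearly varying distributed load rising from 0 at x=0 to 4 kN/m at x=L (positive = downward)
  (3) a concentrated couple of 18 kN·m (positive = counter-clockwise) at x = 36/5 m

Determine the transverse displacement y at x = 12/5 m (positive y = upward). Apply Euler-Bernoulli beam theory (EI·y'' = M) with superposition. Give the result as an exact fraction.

y(12/5) = 36261/48828125 m

Load 1 — uniform load w=-9 kN/m over full span:
  y_1 = -wx²(L-x)²/(24EI) = -(-9)·(12/5)²·(12-(12/5))²/(24·200000) = 1944/1953125 m
Load 2 — triangular load w₀=4 kN/m (0→w₀ over full span):
  y_2 = -w₀x²(L-x)²(x+2L)/(120LEI) = -4·(12/5)²·(12-(12/5))²·((12/5)+2·12)/(120·12·200000) = -9504/48828125 m
Load 3 — applied couple M₀=18 kN·m at a=36/5 m (b=L-a=24/5):
  y_3 = (R_Ax³/6 - M_Ax²/2)/EI  [x≤a] with R_A=54/25, M_A=144/25 = ((54/25)·(12/5)³/6 - (144/25)·(12/5)²/2)/200000 = -567/9765625 m
Superposition: y = Σ y_i = 36261/48828125 m ≈ 0.000743 m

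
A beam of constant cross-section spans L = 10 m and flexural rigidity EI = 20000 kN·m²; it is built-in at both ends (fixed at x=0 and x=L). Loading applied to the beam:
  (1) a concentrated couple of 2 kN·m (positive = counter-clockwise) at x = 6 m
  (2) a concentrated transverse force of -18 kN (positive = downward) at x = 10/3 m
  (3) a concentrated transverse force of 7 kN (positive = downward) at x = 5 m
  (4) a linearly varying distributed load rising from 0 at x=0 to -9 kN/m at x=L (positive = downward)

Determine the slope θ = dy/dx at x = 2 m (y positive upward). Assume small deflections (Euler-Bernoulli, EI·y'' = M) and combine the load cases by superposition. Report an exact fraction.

Load 1 — applied couple M₀=2 kN·m at a=6 m (b=L-a=4):
  θ_1 = (R_Ax²/2 - M_Ax)/EI  [x≤a] with R_A=36/125, M_A=16/25 = ((36/125)·2²/2 - (16/25)·2)/20000 = -11/312500 rad
Load 2 — point force P=-18 kN at a=10/3 m (b=L-a=20/3):
  θ_2 = -Pb²x(2aL-(3a+b)x)/(2L³EI)  [x≤a] = -(-18)·(20/3)²·2·(2·(10/3)·10-(3·(10/3)+(20/3))·2)/(2·10³·20000) = 1/750 rad
Load 3 — point force P=7 kN at a=5 m (b=L-a=5):
  θ_3 = -Pb²x(2aL-(3a+b)x)/(2L³EI)  [x≤a] = -7·5²·2·(2·5·10-(3·5+5)·2)/(2·10³·20000) = -21/40000 rad
Load 4 — triangular load w₀=-9 kN/m (0→w₀ over full span):
  θ_4 = -w₀(2x(L-x)(L-2x)(x+2L)+x²(L-x)²)/(120LEI) = -(-9)·(2·2·(10-2)·(10-2·2)·(2+2·10)+2²·(10-2)²)/(120·10·20000) = 21/12500 rad
Superposition: θ = Σ θ_i = 36797/15000000 rad ≈ 0.002453 rad

θ(2) = 36797/15000000 rad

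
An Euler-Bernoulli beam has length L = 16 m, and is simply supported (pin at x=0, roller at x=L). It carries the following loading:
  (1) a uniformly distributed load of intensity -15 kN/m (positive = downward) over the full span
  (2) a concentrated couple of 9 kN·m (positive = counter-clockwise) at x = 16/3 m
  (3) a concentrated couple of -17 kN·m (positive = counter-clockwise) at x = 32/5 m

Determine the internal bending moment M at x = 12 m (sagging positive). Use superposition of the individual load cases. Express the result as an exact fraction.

Load 1 — uniform load w=-15 kN/m over full span:
  M_1 = wx(L-x)/2 = (-15)·12·(16-12)/2 = -360 kN·m
Load 2 — applied couple M₀=9 kN·m at a=16/3 m (b=L-a=32/3):
  M_2 = M₀x/L - M₀  [x>a] = 9·12/16 - 9 = -9/4 kN·m
Load 3 — applied couple M₀=-17 kN·m at a=32/5 m (b=L-a=48/5):
  M_3 = M₀x/L - M₀  [x>a] = (-17)·12/16 - (-17) = 17/4 kN·m
Superposition: M = Σ M_i = -358 kN·m ≈ -358.000000 kN·m

M(12) = -358 kN·m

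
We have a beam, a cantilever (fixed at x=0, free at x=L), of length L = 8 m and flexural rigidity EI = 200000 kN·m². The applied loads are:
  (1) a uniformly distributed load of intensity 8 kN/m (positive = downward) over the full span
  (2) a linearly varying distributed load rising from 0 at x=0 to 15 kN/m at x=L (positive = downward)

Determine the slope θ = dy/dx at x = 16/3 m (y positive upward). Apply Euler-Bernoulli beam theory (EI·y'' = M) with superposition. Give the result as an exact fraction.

Load 1 — uniform load w=8 kN/m over full span:
  θ_1 = -wx(x²-3Lx+3L²)/(6EI) = -8·(16/3)·((16/3)²-3·8·(16/3)+3·8²)/(6·200000) = -832/253125 rad
Load 2 — triangular load w₀=15 kN/m (0→w₀ over full span):
  θ_2 = (w₀Lx²/4-w₀L²x/3-w₀x⁴/(24L))/EI = (15·8·(16/3)²/4-15·8²·(16/3)/3-15·(16/3)⁴/(24·8))/200000 = -232/50625 rad
Superposition: θ = Σ θ_i = -664/84375 rad ≈ -0.007870 rad

θ(16/3) = -664/84375 rad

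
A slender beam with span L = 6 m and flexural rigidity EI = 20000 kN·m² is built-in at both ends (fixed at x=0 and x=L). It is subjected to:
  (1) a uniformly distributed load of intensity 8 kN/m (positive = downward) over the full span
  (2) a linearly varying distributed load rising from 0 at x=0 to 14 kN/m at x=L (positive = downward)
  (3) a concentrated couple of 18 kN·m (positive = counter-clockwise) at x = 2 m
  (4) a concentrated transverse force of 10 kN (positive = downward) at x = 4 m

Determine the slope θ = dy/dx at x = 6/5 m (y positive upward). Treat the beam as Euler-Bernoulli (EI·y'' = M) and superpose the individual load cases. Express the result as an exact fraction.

Load 1 — uniform load w=8 kN/m over full span:
  θ_1 = -wx(L-x)(L-2x)/(12EI) = -8·(6/5)·(6-(6/5))·(6-2·(6/5))/(12·20000) = -54/78125 rad
Load 2 — triangular load w₀=14 kN/m (0→w₀ over full span):
  θ_2 = -w₀(2x(L-x)(L-2x)(x+2L)+x²(L-x)²)/(120LEI) = -14·(2·(6/5)·(6-(6/5))·(6-2·(6/5))·((6/5)+2·6)+(6/5)²·(6-(6/5))²)/(120·6·20000) = -441/781250 rad
Load 3 — applied couple M₀=18 kN·m at a=2 m (b=L-a=4):
  θ_3 = (R_Ax²/2 - M_Ax)/EI  [x≤a] with R_A=4, M_A=0 = (4·(6/5)²/2 - 0·(6/5))/20000 = 9/62500 rad
Load 4 — point force P=10 kN at a=4 m (b=L-a=2):
  θ_4 = -Pb²x(2aL-(3a+b)x)/(2L³EI)  [x≤a] = -10·2²·(6/5)·(2·4·6-(3·4+2)·(6/5))/(2·6³·20000) = -13/75000 rad
Superposition: θ = Σ θ_i = -12047/9375000 rad ≈ -0.001285 rad

θ(6/5) = -12047/9375000 rad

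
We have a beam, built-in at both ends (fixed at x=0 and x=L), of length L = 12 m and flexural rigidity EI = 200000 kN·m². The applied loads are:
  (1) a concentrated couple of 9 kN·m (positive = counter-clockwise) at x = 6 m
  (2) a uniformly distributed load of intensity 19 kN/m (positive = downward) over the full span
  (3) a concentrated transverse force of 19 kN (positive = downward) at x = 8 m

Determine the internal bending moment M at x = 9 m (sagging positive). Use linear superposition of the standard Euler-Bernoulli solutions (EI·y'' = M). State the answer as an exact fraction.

Load 1 — applied couple M₀=9 kN·m at a=6 m (b=L-a=6):
  M_1 = R_Ax - M_A - M₀  [x>a] with R_A=9/8, M_A=9/4 = (9/8)·9 - (9/4) - 9 = -9/8 kN·m
Load 2 — uniform load w=19 kN/m over full span:
  M_2 = wLx/2 - wL²/12 - wx²/2 = 19·12·9/2 - 19·12²/12 - 19·9²/2 = 57/2 kN·m
Load 3 — point force P=19 kN at a=8 m (b=L-a=4):
  M_3 = Pa²(a+3b)(L-x)/L³ - Pa²b/L²  [x>a] = 19·8²·(8+3·4)·(12-9)/12³ - 19·8²·4/12² = 76/9 kN·m
Superposition: M = Σ M_i = 2579/72 kN·m ≈ 35.819444 kN·m

M(9) = 2579/72 kN·m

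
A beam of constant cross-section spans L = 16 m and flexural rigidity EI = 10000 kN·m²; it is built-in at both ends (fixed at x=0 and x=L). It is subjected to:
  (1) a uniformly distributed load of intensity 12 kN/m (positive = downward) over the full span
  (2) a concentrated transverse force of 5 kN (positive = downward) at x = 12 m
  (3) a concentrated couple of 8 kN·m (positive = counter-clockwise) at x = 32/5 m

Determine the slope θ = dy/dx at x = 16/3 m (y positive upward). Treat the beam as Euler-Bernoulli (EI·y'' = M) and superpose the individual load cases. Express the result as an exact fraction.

θ(16/3) = -12959/421875 rad

Load 1 — uniform load w=12 kN/m over full span:
  θ_1 = -wx(L-x)(L-2x)/(12EI) = -12·(16/3)·(16-(16/3))·(16-2·(16/3))/(12·10000) = -512/16875 rad
Load 2 — point force P=5 kN at a=12 m (b=L-a=4):
  θ_2 = -Pb²x(2aL-(3a+b)x)/(2L³EI)  [x≤a] = -5·4²·(16/3)·(2·12·16-(3·12+4)·(16/3))/(2·16³·10000) = -1/1125 rad
Load 3 — applied couple M₀=8 kN·m at a=32/5 m (b=L-a=48/5):
  θ_3 = (R_Ax²/2 - M_Ax)/EI  [x≤a] with R_A=18/25, M_A=24/25 = ((18/25)·(16/3)²/2 - (24/25)·(16/3))/10000 = 8/15625 rad
Superposition: θ = Σ θ_i = -12959/421875 rad ≈ -0.030718 rad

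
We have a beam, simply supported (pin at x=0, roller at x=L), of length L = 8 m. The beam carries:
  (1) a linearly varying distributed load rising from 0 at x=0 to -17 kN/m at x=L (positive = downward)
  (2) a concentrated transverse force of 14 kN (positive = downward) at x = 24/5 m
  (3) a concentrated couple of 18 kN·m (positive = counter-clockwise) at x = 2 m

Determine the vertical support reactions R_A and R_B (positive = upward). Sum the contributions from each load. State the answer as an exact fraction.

R_A = -889/60 kN, R_B = -2351/60 kN

Load 1 — triangular load w₀=-17 kN/m (0→w₀ over full span):
  R_A = w₀L/6 = (-17)·8/6 = -68/3 kN
  R_B = w₀L/3 = (-17)·8/3 = -136/3 kN
Load 2 — point force P=14 kN at a=24/5 m (b=L-a=16/5):
  R_A = Pb/L = 14·(16/5)/8 = 28/5 kN
  R_B = Pa/L = 14·(24/5)/8 = 42/5 kN
Load 3 — applied couple M₀=18 kN·m at a=2 m (b=L-a=6):
  R_A = M₀/L = 18/8 = 9/4 kN
  R_B = -M₀/L = -18/8 = -9/4 kN
Superposition: R_A = -889/60 kN, R_B = -2351/60 kN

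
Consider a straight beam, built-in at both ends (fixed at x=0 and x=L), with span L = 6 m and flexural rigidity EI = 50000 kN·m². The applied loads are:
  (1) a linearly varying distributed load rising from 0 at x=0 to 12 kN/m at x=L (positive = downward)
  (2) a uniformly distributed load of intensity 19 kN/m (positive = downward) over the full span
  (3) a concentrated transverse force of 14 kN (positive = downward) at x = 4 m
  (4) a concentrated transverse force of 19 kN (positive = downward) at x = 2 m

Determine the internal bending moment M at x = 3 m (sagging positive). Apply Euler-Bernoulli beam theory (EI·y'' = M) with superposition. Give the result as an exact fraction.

M(3) = 97/2 kN·m

Load 1 — triangular load w₀=12 kN/m (0→w₀ over full span):
  M_1 = 3w₀Lx/20 - w₀L²/30 - w₀x³/(6L) = 3·12·6·3/20 - 12·6²/30 - 12·3³/(6·6) = 9 kN·m
Load 2 — uniform load w=19 kN/m over full span:
  M_2 = wLx/2 - wL²/12 - wx²/2 = 19·6·3/2 - 19·6²/12 - 19·3²/2 = 57/2 kN·m
Load 3 — point force P=14 kN at a=4 m (b=L-a=2):
  M_3 = Pb²(3a+b)x/L³ - Pab²/L²  [x≤a] = 14·2²·(3·4+2)·3/6³ - 14·4·2²/6² = 14/3 kN·m
Load 4 — point force P=19 kN at a=2 m (b=L-a=4):
  M_4 = Pa²(a+3b)(L-x)/L³ - Pa²b/L²  [x>a] = 19·2²·(2+3·4)·(6-3)/6³ - 19·2²·4/6² = 19/3 kN·m
Superposition: M = Σ M_i = 97/2 kN·m ≈ 48.500000 kN·m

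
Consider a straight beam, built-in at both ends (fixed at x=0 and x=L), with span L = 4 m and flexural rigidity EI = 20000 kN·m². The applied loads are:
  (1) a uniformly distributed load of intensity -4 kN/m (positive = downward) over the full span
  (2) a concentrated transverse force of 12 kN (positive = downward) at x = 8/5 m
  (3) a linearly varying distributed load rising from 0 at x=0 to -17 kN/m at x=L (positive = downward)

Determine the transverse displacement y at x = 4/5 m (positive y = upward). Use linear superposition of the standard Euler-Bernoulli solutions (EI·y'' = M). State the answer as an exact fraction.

Load 1 — uniform load w=-4 kN/m over full span:
  y_1 = -wx²(L-x)²/(24EI) = -(-4)·(4/5)²·(4-(4/5))²/(24·20000) = 64/1171875 m
Load 2 — point force P=12 kN at a=8/5 m (b=L-a=12/5):
  y_2 = -Pb²x²(3aL-(3a+b)x)/(6L³EI)  [x≤a] = -12·(12/5)²·(4/5)²·(3·(8/5)·4-(3·(8/5)+(12/5))·(4/5))/(6·4³·20000) = -756/9765625 m
Load 3 — triangular load w₀=-17 kN/m (0→w₀ over full span):
  y_3 = -w₀x²(L-x)²(x+2L)/(120LEI) = -(-17)·(4/5)²·(4-(4/5))²·((4/5)+2·4)/(120·4·20000) = 2992/29296875 m
Superposition: y = Σ y_i = 2324/29296875 m ≈ 0.000079 m

y(4/5) = 2324/29296875 m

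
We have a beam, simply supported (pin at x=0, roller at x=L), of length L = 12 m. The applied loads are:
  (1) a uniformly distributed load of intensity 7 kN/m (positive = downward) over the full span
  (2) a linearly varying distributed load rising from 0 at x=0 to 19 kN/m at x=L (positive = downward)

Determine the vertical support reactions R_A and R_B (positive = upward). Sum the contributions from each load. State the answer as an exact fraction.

R_A = 80 kN, R_B = 118 kN

Load 1 — uniform load w=7 kN/m over full span:
  R_A = wL/2 = 7·12/2 = 42 kN
  R_B = wL/2 = 7·12/2 = 42 kN
Load 2 — triangular load w₀=19 kN/m (0→w₀ over full span):
  R_A = w₀L/6 = 19·12/6 = 38 kN
  R_B = w₀L/3 = 19·12/3 = 76 kN
Superposition: R_A = 80 kN, R_B = 118 kN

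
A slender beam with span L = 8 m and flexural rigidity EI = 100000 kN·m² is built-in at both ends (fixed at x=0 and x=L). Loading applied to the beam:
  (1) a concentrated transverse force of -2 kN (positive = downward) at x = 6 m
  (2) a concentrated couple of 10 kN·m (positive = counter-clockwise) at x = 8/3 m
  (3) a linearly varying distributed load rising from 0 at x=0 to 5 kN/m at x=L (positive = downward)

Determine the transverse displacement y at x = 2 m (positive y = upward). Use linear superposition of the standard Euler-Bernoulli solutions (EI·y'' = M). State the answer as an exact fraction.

y(2) = -367/3600000 m

Load 1 — point force P=-2 kN at a=6 m (b=L-a=2):
  y_1 = -Pb²x²(3aL-(3a+b)x)/(6L³EI)  [x≤a] = -(-2)·2²·2²·(3·6·8-(3·6+2)·2)/(6·8³·100000) = 13/1200000 m
Load 2 — applied couple M₀=10 kN·m at a=8/3 m (b=L-a=16/3):
  y_2 = (R_Ax³/6 - M_Ax²/2)/EI  [x≤a] with R_A=5/3, M_A=0 = ((5/3)·2³/6 - 0·2²/2)/100000 = 1/45000 m
Load 3 — triangular load w₀=5 kN/m (0→w₀ over full span):
  y_3 = -w₀x²(L-x)²(x+2L)/(120LEI) = -5·2²·(8-2)²·(2+2·8)/(120·8·100000) = -27/200000 m
Superposition: y = Σ y_i = -367/3600000 m ≈ -0.000102 m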